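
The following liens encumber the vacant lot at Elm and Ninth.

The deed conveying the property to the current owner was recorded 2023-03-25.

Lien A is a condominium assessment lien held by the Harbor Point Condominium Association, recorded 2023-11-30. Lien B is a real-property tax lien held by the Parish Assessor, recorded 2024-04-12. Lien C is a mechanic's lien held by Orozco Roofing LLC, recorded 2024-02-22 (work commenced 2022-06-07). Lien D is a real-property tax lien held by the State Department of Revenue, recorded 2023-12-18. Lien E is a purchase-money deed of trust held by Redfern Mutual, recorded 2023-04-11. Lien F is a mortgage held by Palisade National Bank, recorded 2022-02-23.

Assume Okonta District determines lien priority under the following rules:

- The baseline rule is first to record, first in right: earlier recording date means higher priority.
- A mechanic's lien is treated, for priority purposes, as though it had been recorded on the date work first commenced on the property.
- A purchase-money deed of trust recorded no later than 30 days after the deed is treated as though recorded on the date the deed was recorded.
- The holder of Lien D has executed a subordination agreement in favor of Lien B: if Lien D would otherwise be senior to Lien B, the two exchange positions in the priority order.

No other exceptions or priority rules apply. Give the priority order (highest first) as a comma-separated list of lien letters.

F, C, E, A, B, D

First, effective dates: C relates back to 2022-06-07 (work commenced); E relates back to the deed date 2023-03-25.
Sorted by effective date: F (2022-02-23), C (2022-06-07), E (2023-03-25), A (2023-11-30), D (2023-12-18), B (2024-04-12).
D is senior to B before the subordination, so the two trade places.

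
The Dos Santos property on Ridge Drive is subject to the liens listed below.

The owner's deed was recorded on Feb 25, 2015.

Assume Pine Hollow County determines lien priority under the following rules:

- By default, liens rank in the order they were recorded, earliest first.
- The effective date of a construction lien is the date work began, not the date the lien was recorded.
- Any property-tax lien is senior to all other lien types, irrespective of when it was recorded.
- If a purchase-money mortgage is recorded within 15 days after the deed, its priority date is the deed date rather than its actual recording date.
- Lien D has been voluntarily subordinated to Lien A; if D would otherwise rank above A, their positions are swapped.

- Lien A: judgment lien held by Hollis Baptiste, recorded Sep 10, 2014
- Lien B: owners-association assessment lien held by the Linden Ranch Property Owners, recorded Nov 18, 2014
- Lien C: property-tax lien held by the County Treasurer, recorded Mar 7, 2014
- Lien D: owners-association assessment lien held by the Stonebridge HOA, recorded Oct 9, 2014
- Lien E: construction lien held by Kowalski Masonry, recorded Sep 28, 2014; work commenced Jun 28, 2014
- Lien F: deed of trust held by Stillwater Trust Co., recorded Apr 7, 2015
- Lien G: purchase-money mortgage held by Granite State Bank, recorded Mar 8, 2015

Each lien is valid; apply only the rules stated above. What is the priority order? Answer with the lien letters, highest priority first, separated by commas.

Effective dates: E relates back to Jun 28, 2014 (work commenced); G relates back to the deed date Feb 25, 2015.
C, as a property-tax lien, has superpriority and ranks first.
The other liens, earliest effective date first: E (Jun 28, 2014), A (Sep 10, 2014), D (Oct 9, 2014), B (Nov 18, 2014), G (Feb 25, 2015), F (Apr 7, 2015).
D is already junior to A, so the subordination agreement changes nothing.

C, E, A, D, B, G, F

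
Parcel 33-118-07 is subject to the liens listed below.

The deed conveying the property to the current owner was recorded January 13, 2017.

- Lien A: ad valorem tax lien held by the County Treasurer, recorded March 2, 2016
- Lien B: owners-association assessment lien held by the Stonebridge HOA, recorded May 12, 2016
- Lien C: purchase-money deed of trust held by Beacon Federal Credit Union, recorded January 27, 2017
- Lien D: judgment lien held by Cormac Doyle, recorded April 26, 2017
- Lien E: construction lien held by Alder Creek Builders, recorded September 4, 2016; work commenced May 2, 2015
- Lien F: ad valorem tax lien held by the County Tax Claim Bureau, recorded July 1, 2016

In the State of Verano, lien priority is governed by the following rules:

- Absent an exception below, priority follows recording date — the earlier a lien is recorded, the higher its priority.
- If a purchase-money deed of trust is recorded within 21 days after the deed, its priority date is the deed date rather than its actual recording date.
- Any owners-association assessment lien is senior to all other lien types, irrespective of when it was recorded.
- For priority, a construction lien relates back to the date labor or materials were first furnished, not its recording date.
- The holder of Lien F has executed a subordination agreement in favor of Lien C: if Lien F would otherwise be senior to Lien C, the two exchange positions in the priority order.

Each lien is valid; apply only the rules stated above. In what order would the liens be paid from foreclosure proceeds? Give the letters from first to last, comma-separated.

First, effective dates: C relates back to the deed date January 13, 2017; E relates back to May 2, 2015 (work commenced).
B, as an owners-association assessment lien, has superpriority and ranks first.
The other liens, earliest effective date first: E (May 2, 2015), A (March 2, 2016), F (July 1, 2016), C (January 13, 2017), D (April 26, 2017).
Because F would otherwise rank above C, the subordination swaps them.

B, E, A, C, F, D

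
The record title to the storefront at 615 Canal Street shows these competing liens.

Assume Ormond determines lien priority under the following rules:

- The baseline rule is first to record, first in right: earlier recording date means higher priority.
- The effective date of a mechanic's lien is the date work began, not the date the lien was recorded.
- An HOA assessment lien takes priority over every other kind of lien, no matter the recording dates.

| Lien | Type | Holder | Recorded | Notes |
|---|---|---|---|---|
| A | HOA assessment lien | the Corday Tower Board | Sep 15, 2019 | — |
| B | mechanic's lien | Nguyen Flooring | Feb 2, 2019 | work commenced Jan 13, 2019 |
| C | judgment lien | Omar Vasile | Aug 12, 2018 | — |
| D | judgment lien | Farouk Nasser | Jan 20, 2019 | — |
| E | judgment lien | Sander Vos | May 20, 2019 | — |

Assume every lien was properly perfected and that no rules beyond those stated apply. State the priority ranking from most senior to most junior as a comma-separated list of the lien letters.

Effective dates: B relates back to Jan 13, 2019 (work commenced).
A is an HOA assessment lien and takes priority over every other lien.
Among the remaining liens, by effective date: C (Aug 12, 2018), B (Jan 13, 2019), D (Jan 20, 2019), E (May 20, 2019).

A, C, B, D, E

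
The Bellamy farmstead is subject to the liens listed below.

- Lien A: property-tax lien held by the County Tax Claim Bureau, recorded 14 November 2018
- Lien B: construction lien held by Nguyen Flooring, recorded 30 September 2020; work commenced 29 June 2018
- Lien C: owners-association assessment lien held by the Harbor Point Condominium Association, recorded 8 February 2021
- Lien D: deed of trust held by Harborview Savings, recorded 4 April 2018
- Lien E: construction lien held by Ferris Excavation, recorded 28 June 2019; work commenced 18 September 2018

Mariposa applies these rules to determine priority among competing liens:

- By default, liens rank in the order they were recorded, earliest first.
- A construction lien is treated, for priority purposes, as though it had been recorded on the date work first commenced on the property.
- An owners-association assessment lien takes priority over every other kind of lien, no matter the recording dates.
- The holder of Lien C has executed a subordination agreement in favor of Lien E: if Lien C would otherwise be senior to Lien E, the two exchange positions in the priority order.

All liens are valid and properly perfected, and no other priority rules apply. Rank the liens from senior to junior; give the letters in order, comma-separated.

E, D, B, C, A

Adjusting effective dates: B is treated as recorded 29 June 2018, the work-commencement date; E is treated as recorded 18 September 2018, the work-commencement date.
C, as an owners-association assessment lien, has superpriority and ranks first.
Ordering the rest by effective date: D (4 April 2018), B (29 June 2018), E (18 September 2018), A (14 November 2018).
C is senior to E before the subordination, so the two trade places.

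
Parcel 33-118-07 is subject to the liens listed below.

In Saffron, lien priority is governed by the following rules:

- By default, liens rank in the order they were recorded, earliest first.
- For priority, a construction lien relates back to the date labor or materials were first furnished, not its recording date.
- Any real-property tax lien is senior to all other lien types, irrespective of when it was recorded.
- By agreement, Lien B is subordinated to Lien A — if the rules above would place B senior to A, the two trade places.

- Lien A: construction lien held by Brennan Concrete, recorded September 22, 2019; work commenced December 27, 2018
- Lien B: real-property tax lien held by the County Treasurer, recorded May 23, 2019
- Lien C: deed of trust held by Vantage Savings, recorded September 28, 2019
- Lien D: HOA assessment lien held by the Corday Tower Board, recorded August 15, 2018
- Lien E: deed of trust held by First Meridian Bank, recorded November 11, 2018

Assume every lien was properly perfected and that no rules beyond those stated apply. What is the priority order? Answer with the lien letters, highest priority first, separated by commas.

A, D, E, B, C

Effective dates after the stated exceptions: A is treated as recorded December 27, 2018, the work-commencement date.
B is a real-property tax lien, so it outranks all other liens regardless of date.
Ordering the rest by effective date: D (August 15, 2018), E (November 11, 2018), A (December 27, 2018), C (September 28, 2019).
B is senior to A before the subordination, so the two trade places.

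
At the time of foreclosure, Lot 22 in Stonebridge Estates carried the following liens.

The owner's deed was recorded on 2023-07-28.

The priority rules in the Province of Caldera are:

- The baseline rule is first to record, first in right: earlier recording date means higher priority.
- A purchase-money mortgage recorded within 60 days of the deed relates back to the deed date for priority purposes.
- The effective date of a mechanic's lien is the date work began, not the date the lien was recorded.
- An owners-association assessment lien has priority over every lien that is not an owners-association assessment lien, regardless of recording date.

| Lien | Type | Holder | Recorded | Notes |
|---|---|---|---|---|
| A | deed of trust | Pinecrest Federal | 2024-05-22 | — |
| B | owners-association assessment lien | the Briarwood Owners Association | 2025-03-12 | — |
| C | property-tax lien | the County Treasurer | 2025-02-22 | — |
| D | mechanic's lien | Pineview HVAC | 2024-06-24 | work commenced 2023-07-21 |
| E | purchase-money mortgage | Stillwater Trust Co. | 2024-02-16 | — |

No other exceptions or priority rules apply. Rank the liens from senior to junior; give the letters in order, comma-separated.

Adjusting effective dates: D relates back to 2023-07-21 (work commenced); E was recorded 203 days after the deed, outside the 60-day window, so it keeps its recording date.
B is an owners-association assessment lien and takes priority over every other lien.
Ordering the rest by effective date: D (2023-07-21), E (2024-02-16), A (2024-05-22), C (2025-02-22).

B, D, E, A, C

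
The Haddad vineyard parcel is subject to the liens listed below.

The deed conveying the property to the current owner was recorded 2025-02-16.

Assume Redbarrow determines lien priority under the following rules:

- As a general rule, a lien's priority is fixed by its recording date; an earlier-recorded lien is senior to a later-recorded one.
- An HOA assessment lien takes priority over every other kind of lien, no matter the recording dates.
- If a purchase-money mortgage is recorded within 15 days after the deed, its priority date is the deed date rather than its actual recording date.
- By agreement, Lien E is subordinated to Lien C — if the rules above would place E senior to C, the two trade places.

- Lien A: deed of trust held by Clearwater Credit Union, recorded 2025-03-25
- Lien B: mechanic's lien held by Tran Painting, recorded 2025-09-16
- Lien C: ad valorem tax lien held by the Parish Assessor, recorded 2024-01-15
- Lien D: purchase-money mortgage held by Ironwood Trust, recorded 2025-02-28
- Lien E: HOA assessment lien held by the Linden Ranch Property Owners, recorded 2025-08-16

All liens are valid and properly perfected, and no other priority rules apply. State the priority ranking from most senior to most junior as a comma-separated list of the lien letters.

First, effective dates: D was recorded within the 15-day window, so its effective date is the deed date 2025-02-16.
As an HOA assessment lien, E is senior to every other lien.
Remaining liens by effective date: C (2024-01-15), D (2025-02-16), A (2025-03-25), B (2025-09-16).
E would otherwise be senior to C, so under the subordination agreement E and C exchange positions.

C, E, D, A, B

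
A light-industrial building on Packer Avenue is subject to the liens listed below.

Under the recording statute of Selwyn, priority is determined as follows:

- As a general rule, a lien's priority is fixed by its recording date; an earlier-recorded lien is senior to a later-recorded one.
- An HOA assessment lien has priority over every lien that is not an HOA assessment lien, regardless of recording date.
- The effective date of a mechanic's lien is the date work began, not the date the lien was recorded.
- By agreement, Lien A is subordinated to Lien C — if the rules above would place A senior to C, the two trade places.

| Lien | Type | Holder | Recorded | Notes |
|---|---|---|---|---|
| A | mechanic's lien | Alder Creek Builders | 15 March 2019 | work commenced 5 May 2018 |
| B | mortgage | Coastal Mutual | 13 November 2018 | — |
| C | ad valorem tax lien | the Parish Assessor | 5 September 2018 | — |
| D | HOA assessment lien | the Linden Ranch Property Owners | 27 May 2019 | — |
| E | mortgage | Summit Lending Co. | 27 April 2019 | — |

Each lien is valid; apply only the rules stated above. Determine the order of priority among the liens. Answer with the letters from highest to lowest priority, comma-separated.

D, C, A, B, E

First, effective dates: A is treated as recorded 5 May 2018, the work-commencement date.
As an HOA assessment lien, D is senior to every other lien.
Remaining liens by effective date: A (5 May 2018), C (5 September 2018), B (13 November 2018), E (27 April 2019).
The subordination applies — A was senior to C — so A and C swap.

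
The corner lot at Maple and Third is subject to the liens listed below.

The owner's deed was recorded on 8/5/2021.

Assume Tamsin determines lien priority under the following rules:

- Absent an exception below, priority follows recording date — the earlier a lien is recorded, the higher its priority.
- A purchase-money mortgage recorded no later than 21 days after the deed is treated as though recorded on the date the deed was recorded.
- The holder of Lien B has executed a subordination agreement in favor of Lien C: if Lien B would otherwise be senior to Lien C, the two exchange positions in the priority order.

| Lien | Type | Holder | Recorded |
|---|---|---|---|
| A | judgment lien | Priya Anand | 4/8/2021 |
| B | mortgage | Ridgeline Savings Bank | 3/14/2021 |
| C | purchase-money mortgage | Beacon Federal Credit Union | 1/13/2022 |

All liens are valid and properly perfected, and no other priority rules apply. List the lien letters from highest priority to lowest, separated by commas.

C, A, B

First, effective dates: C was recorded 161 days after the deed, outside the 21-day window, so it keeps its recording date.
Ordering by effective date: B (3/14/2021), A (4/8/2021), C (1/13/2022).
B would otherwise be senior to C, so under the subordination agreement B and C exchange positions.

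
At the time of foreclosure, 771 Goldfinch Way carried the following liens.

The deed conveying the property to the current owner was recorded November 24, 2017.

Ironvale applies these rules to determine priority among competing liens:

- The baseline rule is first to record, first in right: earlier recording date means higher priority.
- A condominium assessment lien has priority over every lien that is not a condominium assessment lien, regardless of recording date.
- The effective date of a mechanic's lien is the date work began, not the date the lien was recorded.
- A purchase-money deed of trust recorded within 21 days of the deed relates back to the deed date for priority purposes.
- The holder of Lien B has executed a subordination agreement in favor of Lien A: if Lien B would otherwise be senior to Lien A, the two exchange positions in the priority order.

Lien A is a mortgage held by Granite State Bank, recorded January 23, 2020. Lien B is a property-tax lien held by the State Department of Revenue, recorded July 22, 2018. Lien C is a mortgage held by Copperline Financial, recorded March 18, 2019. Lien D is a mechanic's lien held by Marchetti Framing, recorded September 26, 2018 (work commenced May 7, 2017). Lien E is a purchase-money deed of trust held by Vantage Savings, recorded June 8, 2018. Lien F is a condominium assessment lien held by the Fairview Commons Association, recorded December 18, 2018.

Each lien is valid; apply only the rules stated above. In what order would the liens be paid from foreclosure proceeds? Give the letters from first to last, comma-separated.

F, D, E, A, C, B

Effective dates: D's effective date is May 7, 2017, when work began; E missed the 21-day window (196 days after the deed), so its recording date stands.
F is a condominium assessment lien, so it outranks all other liens regardless of date.
The other liens, earliest effective date first: D (May 7, 2017), E (June 8, 2018), B (July 22, 2018), C (March 18, 2019), A (January 23, 2020).
The subordination applies — B was senior to A — so B and A swap.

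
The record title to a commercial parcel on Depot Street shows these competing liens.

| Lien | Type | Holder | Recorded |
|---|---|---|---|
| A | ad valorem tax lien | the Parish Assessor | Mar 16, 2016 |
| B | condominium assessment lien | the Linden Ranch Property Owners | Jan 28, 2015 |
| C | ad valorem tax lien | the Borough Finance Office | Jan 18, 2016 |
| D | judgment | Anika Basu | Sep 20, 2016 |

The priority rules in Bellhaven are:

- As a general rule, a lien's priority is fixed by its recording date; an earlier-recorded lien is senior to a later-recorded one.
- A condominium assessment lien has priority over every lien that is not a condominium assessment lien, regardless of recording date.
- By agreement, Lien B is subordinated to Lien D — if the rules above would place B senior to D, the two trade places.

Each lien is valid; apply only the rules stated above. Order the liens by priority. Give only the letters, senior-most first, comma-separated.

D, C, A, B

As a condominium assessment lien, B is senior to every other lien.
Ordering the rest by effective date: C (Jan 18, 2016), A (Mar 16, 2016), D (Sep 20, 2016).
B would otherwise be senior to D, so under the subordination agreement B and D exchange positions.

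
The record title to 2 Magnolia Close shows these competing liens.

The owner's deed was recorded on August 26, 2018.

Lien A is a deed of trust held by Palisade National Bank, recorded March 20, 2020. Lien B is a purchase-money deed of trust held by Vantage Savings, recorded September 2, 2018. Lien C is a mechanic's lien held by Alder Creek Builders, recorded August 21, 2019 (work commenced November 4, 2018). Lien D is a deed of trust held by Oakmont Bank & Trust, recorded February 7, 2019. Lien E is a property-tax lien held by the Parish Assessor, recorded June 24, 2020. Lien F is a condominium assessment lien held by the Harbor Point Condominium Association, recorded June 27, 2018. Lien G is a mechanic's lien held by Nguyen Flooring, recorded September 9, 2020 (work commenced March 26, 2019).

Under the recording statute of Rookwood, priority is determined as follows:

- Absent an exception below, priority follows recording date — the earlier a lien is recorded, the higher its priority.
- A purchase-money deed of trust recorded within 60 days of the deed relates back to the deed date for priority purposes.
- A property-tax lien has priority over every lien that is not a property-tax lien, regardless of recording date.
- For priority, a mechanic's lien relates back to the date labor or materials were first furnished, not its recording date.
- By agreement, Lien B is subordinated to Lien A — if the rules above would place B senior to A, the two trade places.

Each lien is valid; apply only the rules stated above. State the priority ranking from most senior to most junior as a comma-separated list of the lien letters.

Adjusting effective dates: B relates back to the deed date August 26, 2018; C is treated as recorded November 4, 2018, the work-commencement date; G's effective date is March 26, 2019, when work began.
E is a property-tax lien and takes priority over every other lien.
Among the remaining liens, by effective date: F (June 27, 2018), B (August 26, 2018), C (November 4, 2018), D (February 7, 2019), G (March 26, 2019), A (March 20, 2020).
The subordination applies — B was senior to A — so B and A swap.

E, F, A, C, D, G, B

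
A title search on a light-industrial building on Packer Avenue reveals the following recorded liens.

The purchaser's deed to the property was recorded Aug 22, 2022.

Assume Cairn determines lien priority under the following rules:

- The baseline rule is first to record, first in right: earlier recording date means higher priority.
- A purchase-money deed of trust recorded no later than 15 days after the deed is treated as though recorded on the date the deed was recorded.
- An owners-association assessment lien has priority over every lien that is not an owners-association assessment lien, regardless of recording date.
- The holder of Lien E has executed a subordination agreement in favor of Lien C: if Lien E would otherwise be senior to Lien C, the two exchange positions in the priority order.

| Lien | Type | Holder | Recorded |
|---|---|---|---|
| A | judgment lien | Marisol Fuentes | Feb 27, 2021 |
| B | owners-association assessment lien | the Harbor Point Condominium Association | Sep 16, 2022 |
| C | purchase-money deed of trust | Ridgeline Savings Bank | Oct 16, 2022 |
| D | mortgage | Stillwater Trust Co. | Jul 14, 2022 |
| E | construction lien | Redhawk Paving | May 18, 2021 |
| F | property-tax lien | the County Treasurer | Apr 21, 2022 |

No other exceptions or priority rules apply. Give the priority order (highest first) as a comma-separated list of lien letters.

Effective dates after the stated exceptions: C was recorded 55 days after the deed, outside the 15-day window, so it keeps its recording date.
B, as an owners-association assessment lien, has superpriority and ranks first.
Among the remaining liens, by effective date: A (Feb 27, 2021), E (May 18, 2021), F (Apr 21, 2022), D (Jul 14, 2022), C (Oct 16, 2022).
E is senior to C before the subordination, so the two trade places.

B, A, C, F, D, E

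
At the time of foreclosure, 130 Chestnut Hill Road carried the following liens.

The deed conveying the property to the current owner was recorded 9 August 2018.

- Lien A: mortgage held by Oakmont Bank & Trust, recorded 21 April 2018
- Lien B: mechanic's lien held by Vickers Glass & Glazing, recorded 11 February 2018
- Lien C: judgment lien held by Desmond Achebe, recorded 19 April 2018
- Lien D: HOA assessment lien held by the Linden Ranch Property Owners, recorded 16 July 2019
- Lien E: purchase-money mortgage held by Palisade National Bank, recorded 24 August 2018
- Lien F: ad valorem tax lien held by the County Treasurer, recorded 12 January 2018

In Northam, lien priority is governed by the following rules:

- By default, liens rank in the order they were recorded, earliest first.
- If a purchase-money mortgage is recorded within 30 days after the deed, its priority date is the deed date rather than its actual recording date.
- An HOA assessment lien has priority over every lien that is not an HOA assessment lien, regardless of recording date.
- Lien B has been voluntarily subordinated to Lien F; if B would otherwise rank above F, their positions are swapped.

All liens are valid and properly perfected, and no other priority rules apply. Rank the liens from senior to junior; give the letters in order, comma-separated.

D, F, B, C, A, E

Adjusting effective dates: E relates back to the deed date 9 August 2018.
D is an HOA assessment lien, so it outranks all other liens regardless of date.
Among the remaining liens, by effective date: F (12 January 2018), B (11 February 2018), C (19 April 2018), A (21 April 2018), E (9 August 2018).
B already ranks below F; the subordination has no effect.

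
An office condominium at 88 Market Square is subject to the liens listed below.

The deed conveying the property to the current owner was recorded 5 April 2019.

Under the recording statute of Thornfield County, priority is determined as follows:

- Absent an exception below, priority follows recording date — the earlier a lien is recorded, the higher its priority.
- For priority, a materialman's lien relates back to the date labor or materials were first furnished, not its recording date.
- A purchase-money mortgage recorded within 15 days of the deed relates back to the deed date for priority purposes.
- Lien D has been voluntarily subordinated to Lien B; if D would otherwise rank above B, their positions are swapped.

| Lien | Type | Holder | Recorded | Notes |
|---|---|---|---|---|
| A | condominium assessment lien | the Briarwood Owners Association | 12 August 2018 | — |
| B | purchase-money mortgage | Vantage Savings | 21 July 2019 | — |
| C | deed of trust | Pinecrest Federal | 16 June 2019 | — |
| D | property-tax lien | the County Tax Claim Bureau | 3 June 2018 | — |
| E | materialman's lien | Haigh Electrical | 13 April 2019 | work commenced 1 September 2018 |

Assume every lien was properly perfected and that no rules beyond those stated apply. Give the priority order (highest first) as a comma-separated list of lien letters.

B, A, E, C, D

First, effective dates: B was recorded 107 days after the deed — beyond 15 days — so no relation-back applies; E relates back to 1 September 2018 (work commenced).
Ordering by effective date: D (3 June 2018), A (12 August 2018), E (1 September 2018), C (16 June 2019), B (21 July 2019).
D would otherwise be senior to B, so under the subordination agreement D and B exchange positions.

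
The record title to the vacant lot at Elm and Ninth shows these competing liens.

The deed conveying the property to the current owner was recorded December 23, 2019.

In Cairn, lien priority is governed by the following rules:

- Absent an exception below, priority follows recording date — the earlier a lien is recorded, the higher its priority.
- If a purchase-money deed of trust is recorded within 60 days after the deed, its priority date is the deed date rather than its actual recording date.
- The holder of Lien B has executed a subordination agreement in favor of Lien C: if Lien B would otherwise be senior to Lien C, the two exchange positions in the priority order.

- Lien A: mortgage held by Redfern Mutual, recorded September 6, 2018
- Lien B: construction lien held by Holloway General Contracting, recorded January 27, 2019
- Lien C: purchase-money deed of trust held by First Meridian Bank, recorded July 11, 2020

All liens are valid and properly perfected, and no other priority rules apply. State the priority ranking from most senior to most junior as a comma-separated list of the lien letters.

A, C, B

First, effective dates: C missed the 60-day window (201 days after the deed), so its recording date stands.
Ordering by effective date: A (September 6, 2018), B (January 27, 2019), C (July 11, 2020).
Because B would otherwise rank above C, the subordination swaps them.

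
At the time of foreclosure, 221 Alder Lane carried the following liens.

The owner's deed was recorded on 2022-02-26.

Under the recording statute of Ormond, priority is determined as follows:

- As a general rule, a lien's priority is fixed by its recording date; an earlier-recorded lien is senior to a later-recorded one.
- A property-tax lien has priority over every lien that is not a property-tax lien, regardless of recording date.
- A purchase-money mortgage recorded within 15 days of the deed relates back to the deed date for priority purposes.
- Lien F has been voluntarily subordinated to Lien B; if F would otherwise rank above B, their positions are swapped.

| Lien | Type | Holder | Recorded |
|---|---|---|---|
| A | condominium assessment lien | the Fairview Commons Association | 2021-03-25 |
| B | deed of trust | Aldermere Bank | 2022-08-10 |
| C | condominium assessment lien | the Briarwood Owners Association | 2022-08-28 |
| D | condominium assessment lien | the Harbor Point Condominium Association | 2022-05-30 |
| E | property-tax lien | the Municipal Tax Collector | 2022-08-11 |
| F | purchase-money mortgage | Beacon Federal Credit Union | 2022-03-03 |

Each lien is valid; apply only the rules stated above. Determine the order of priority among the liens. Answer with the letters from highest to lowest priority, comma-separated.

E, A, B, D, F, C

Effective dates after the stated exceptions: F was recorded within the 15-day window, so its effective date is the deed date 2022-02-26.
E, as a property-tax lien, has superpriority and ranks first.
The other liens, earliest effective date first: A (2021-03-25), F (2022-02-26), D (2022-05-30), B (2022-08-10), C (2022-08-28).
F is senior to B before the subordination, so the two trade places.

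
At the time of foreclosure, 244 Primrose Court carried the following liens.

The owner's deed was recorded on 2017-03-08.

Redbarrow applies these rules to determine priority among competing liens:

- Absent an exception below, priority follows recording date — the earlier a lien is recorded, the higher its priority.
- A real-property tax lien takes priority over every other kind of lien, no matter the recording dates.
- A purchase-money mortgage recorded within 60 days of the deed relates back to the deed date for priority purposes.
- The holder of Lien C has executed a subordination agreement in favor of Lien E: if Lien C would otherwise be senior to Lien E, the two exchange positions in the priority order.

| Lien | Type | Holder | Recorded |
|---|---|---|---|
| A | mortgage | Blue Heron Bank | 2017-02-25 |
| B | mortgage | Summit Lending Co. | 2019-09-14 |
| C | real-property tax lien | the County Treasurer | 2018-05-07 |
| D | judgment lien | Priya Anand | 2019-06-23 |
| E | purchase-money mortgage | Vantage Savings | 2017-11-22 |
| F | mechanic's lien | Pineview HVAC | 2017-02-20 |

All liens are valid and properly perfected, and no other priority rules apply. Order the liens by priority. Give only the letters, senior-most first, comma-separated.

Adjusting effective dates: E was recorded 259 days after the deed — beyond 60 days — so no relation-back applies.
As a real-property tax lien, C is senior to every other lien.
The other liens, earliest effective date first: F (2017-02-20), A (2017-02-25), E (2017-11-22), D (2019-06-23), B (2019-09-14).
The subordination applies — C was senior to E — so C and E swap.

E, F, A, C, D, B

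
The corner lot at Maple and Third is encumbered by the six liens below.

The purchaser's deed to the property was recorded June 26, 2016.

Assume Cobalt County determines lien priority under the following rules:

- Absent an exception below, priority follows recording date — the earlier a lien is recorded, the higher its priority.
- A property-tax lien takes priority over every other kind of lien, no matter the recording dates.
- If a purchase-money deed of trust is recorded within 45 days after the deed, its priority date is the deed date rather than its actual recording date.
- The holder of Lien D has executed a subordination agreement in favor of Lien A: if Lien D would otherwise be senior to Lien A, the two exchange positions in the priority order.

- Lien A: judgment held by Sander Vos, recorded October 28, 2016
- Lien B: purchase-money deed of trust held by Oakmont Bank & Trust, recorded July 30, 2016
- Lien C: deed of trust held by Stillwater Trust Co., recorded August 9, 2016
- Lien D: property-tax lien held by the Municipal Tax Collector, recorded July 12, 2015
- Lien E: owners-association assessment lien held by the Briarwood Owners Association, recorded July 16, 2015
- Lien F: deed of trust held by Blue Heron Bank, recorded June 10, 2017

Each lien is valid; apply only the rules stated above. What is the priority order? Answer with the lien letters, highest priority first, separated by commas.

A, E, B, C, D, F

Effective dates after the stated exceptions: B was recorded within the 45-day window, so its effective date is the deed date June 26, 2016.
As a property-tax lien, D is senior to every other lien.
Ordering the rest by effective date: E (July 16, 2015), B (June 26, 2016), C (August 9, 2016), A (October 28, 2016), F (June 10, 2017).
The subordination applies — D was senior to A — so D and A swap.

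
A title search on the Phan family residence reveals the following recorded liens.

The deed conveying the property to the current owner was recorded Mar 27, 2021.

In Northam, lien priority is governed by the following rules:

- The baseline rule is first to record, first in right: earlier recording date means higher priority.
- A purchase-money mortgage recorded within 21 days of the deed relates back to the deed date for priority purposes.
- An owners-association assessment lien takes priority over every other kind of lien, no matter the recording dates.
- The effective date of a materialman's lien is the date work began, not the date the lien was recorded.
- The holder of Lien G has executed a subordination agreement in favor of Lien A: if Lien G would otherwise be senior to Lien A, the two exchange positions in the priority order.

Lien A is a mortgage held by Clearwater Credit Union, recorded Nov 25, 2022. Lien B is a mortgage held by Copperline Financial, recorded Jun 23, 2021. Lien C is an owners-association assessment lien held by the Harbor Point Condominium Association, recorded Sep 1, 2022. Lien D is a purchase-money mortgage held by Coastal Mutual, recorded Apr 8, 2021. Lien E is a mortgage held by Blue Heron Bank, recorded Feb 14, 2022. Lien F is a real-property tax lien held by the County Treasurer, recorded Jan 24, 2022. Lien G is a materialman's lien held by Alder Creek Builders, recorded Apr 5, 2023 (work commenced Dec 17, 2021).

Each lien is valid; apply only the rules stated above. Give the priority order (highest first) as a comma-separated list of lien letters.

C, D, B, A, F, E, G

Adjusting effective dates: D relates back to the deed date Mar 27, 2021; G relates back to Dec 17, 2021 (work commenced).
C, as an owners-association assessment lien, has superpriority and ranks first.
The other liens, earliest effective date first: D (Mar 27, 2021), B (Jun 23, 2021), G (Dec 17, 2021), F (Jan 24, 2022), E (Feb 14, 2022), A (Nov 25, 2022).
The subordination applies — G was senior to A — so G and A swap.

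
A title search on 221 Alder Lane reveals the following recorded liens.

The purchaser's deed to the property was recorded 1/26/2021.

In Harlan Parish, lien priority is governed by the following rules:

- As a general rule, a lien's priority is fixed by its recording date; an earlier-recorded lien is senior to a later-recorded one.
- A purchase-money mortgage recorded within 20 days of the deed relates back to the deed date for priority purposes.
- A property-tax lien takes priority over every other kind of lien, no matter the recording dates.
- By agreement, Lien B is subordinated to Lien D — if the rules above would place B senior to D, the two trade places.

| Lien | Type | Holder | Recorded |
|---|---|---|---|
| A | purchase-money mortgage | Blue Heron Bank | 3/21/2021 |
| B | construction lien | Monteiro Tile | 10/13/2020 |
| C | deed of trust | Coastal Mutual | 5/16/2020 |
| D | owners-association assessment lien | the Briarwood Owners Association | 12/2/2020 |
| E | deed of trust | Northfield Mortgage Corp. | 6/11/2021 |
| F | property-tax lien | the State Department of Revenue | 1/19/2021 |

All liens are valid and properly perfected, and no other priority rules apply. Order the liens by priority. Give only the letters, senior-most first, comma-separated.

First, effective dates: A was recorded 54 days after the deed, outside the 20-day window, so it keeps its recording date.
F is a property-tax lien, so it outranks all other liens regardless of date.
Remaining liens by effective date: C (5/16/2020), B (10/13/2020), D (12/2/2020), A (3/21/2021), E (6/11/2021).
The subordination applies — B was senior to D — so B and D swap.

F, C, D, B, A, E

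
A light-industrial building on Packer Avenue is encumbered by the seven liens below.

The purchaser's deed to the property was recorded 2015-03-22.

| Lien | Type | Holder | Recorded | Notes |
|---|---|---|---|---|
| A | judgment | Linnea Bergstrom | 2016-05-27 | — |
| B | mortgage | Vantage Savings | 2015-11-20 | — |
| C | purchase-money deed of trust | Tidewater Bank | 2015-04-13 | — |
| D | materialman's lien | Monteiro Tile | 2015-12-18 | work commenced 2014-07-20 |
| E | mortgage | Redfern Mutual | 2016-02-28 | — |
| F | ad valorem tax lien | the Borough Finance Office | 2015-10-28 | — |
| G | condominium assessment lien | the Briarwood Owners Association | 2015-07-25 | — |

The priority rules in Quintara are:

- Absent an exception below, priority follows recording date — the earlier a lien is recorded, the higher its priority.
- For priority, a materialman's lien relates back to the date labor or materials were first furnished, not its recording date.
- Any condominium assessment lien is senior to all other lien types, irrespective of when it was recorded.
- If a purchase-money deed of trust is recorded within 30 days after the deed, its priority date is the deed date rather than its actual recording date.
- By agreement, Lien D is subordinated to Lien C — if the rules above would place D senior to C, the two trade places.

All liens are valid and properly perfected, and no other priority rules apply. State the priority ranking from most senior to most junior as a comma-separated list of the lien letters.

First, effective dates: C's effective date is the deed date, 2015-03-22; D's effective date is 2014-07-20, when work began.
G, as a condominium assessment lien, has superpriority and ranks first.
Among the remaining liens, by effective date: D (2014-07-20), C (2015-03-22), F (2015-10-28), B (2015-11-20), E (2016-02-28), A (2016-05-27).
The subordination applies — D was senior to C — so D and C swap.

G, C, D, F, B, E, A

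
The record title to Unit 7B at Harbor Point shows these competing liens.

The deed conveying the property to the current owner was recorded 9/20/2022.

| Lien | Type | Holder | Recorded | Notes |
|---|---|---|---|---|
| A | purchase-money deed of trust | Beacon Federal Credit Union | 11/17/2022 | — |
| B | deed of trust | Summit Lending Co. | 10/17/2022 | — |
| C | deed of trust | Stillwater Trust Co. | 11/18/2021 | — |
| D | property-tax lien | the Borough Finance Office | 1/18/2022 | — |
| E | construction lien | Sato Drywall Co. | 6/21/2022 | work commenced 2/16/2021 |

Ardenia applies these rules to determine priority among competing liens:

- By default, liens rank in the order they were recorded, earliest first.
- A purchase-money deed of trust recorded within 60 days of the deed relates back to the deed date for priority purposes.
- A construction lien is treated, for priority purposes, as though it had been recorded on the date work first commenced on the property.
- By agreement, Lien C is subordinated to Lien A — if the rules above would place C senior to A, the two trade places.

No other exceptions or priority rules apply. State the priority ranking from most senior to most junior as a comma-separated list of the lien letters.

First, effective dates: A's effective date is the deed date, 9/20/2022; E's effective date is 2/16/2021, when work began.
By effective date, earliest first: E (2/16/2021), C (11/18/2021), D (1/18/2022), A (9/20/2022), B (10/17/2022).
The subordination applies — C was senior to A — so C and A swap.

E, A, D, C, B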